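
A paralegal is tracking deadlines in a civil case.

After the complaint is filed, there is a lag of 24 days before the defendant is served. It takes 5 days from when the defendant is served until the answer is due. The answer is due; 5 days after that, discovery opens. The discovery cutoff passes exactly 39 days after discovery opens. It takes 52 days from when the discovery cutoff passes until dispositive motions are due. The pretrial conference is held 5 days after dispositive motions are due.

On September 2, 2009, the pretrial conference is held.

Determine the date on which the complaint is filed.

The pretrial conference is held: Sep 2, 2009.
Dispositive motions are due: Sep 2, 2009 − 5 days = Aug 28, 2009.
The discovery cutoff passes: Aug 28, 2009 − 52 days = Jul 7, 2009.
Discovery opens: Jul 7, 2009 − 39 days = May 29, 2009.
The answer is due: May 29, 2009 − 5 days = May 24, 2009.
The defendant is served: May 24, 2009 − 5 days = May 19, 2009.
The complaint is filed: May 19, 2009 − 24 days = Apr 25, 2009.

April 25, 2009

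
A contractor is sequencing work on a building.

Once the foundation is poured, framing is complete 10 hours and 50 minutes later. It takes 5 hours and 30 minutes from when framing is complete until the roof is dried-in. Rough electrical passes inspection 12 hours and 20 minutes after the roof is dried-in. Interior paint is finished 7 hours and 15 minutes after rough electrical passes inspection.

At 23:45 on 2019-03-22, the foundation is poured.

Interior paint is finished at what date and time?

11:40 on 2019-03-24

The foundation is poured: 23:45 Mar 22, 2019.
Framing is complete: 23:45 Mar 22, 2019 + 10h50m = 10:35 Mar 23, 2019.
The roof is dried-in: 10:35 Mar 23, 2019 + 5h30m = 16:05 Mar 23, 2019.
Rough electrical passes inspection: 16:05 Mar 23, 2019 + 12h20m = 04:25 Mar 24, 2019.
Interior paint is finished: 04:25 Mar 24, 2019 + 7h15m = 11:40 Mar 24, 2019.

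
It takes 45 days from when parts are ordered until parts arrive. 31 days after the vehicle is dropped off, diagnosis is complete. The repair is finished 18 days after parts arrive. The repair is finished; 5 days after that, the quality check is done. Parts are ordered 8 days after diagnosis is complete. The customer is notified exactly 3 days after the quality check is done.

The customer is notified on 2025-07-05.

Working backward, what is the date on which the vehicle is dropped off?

The customer is notified: Jul 5, 2025.
The quality check is done: Jul 5, 2025 − 3 days = Jul 2, 2025.
The repair is finished: Jul 2, 2025 − 5 days = Jun 27, 2025.
Parts arrive: Jun 27, 2025 − 18 days = Jun 9, 2025.
Parts are ordered: Jun 9, 2025 − 45 days = Apr 25, 2025.
Diagnosis is complete: Apr 25, 2025 − 8 days = Apr 17, 2025.
The vehicle is dropped off: Apr 17, 2025 − 31 days = Mar 17, 2025.

2025-03-17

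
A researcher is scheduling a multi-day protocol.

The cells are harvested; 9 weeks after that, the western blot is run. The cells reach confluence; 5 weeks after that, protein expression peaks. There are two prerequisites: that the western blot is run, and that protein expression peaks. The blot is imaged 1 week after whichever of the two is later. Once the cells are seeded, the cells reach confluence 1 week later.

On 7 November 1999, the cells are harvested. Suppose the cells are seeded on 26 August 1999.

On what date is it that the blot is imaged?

The cells are harvested: Nov 7, 1999.
The western blot is run: Nov 7, 1999 + 9 weeks = Jan 9, 2000.
The cells are seeded: Aug 26, 1999.
The cells reach confluence: Aug 26, 1999 + 1 week = Sep 2, 1999.
Protein expression peaks: Sep 2, 1999 + 5 weeks = Oct 7, 1999.
Both prerequisites met — the western blot is run (Jan 9, 2000), protein expression peaks (Oct 7, 1999); the later is Jan 9, 2000.
The blot is imaged: Jan 9, 2000 + 1 week = Jan 16, 2000.

16 January 2000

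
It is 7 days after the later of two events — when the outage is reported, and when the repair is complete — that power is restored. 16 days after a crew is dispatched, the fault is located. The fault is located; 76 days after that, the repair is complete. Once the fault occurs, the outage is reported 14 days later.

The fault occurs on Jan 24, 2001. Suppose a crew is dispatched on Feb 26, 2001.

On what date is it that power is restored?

The fault occurs: Jan 24, 2001.
The outage is reported: Jan 24, 2001 + 14 days = Feb 7, 2001.
A crew is dispatched: Feb 26, 2001.
The fault is located: Feb 26, 2001 + 16 days = Mar 14, 2001.
The repair is complete: Mar 14, 2001 + 76 days = May 29, 2001.
Both prerequisites met — the outage is reported (Feb 7, 2001), the repair is complete (May 29, 2001); the later is May 29, 2001.
Power is restored: May 29, 2001 + 7 days = Jun 5, 2001.

Jun 5, 2001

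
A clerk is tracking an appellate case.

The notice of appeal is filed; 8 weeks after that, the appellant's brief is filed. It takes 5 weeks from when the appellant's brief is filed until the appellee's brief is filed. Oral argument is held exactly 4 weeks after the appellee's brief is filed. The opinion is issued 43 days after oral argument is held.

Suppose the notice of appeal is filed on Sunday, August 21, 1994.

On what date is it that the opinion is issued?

The notice of appeal is filed: Aug 21, 1994.
The appellant's brief is filed: Aug 21, 1994 + 8 weeks = Oct 16, 1994.
The appellee's brief is filed: Oct 16, 1994 + 5 weeks = Nov 20, 1994.
Oral argument is held: Nov 20, 1994 + 4 weeks = Dec 18, 1994.
The opinion is issued: Dec 18, 1994 + 43 days = Jan 30, 1995.

Monday, January 30, 1995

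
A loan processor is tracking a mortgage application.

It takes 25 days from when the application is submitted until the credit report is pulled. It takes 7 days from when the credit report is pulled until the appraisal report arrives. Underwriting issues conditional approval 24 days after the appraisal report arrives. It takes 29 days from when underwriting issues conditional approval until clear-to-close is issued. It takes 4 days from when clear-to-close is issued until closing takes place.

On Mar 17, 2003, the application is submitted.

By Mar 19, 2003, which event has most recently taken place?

The application is submitted

The application is submitted: Mar 17, 2003.
The credit report is pulled: Mar 17, 2003 + 25 days = Apr 11, 2003.
The appraisal report arrives: Apr 11, 2003 + 7 days = Apr 18, 2003.
Underwriting issues conditional approval: Apr 18, 2003 + 24 days = May 12, 2003.
Clear-to-close is issued: May 12, 2003 + 29 days = Jun 10, 2003.
Closing takes place: Jun 10, 2003 + 4 days = Jun 14, 2003.
Mar 19, 2003 falls between when the application is submitted (Mar 17, 2003) and when the credit report is pulled (Apr 11, 2003).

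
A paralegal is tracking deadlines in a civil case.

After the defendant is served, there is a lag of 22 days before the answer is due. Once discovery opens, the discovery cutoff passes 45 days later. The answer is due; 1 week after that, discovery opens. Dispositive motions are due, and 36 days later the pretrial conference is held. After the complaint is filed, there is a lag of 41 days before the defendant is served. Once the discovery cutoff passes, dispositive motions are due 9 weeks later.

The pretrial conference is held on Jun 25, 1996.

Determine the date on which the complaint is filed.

The pretrial conference is held: Jun 25, 1996.
Dispositive motions are due: Jun 25, 1996 − 36 days = May 20, 1996.
The discovery cutoff passes: May 20, 1996 − 9 weeks = Mar 18, 1996.
Discovery opens: Mar 18, 1996 − 45 days = Feb 2, 1996.
The answer is due: Feb 2, 1996 − 1 week = Jan 26, 1996.
The defendant is served: Jan 26, 1996 − 22 days = Jan 4, 1996.
The complaint is filed: Jan 4, 1996 − 41 days = Nov 24, 1995.

Nov 24, 1995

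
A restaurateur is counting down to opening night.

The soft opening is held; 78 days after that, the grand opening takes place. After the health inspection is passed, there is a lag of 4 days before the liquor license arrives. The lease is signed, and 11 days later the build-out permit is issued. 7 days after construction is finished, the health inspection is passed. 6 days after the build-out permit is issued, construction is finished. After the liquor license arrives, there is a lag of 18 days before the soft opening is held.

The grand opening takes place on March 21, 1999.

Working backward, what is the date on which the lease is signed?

The grand opening takes place: Mar 21, 1999.
The soft opening is held: Mar 21, 1999 − 78 days = Jan 2, 1999.
The liquor license arrives: Jan 2, 1999 − 18 days = Dec 15, 1998.
The health inspection is passed: Dec 15, 1998 − 4 days = Dec 11, 1998.
Construction is finished: Dec 11, 1998 − 7 days = Dec 4, 1998.
The build-out permit is issued: Dec 4, 1998 − 6 days = Nov 28, 1998.
The lease is signed: Nov 28, 1998 − 11 days = Nov 17, 1998.

November 17, 1998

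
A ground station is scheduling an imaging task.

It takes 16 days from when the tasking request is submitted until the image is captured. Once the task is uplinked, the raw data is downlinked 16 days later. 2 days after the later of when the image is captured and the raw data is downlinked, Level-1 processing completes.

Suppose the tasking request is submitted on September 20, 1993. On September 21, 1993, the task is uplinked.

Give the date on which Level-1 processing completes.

The tasking request is submitted: Sep 20, 1993.
The image is captured: Sep 20, 1993 + 16 days = Oct 6, 1993.
The task is uplinked: Sep 21, 1993.
The raw data is downlinked: Sep 21, 1993 + 16 days = Oct 7, 1993.
Both prerequisites met — the image is captured (Oct 6, 1993), the raw data is downlinked (Oct 7, 1993); the later is Oct 7, 1993.
Level-1 processing completes: Oct 7, 1993 + 2 days = Oct 9, 1993.

October 9, 1993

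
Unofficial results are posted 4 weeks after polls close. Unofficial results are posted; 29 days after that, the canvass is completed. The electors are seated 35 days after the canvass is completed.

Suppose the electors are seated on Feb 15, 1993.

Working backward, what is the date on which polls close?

The electors are seated: Feb 15, 1993.
The canvass is completed: Feb 15, 1993 − 35 days = Jan 11, 1993.
Unofficial results are posted: Jan 11, 1993 − 29 days = Dec 13, 1992.
Polls close: Dec 13, 1992 − 4 weeks = Nov 15, 1992.

Nov 15, 1992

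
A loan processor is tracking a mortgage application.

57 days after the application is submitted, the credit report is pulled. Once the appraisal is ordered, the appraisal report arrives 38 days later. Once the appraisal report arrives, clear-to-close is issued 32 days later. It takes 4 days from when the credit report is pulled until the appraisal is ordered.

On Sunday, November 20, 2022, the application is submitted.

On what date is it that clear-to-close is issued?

Friday, March 31, 2023

The application is submitted: Nov 20, 2022.
The credit report is pulled: Nov 20, 2022 + 57 days = Jan 16, 2023.
The appraisal is ordered: Jan 16, 2023 + 4 days = Jan 20, 2023.
The appraisal report arrives: Jan 20, 2023 + 38 days = Feb 27, 2023.
Clear-to-close is issued: Feb 27, 2023 + 32 days = Mar 31, 2023.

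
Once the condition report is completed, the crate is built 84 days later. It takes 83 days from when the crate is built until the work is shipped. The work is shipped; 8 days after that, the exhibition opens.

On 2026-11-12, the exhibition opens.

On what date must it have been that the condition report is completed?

The exhibition opens: Nov 12, 2026.
The work is shipped: Nov 12, 2026 − 8 days = Nov 4, 2026.
The crate is built: Nov 4, 2026 − 83 days = Aug 13, 2026.
The condition report is completed: Aug 13, 2026 − 84 days = May 21, 2026.

2026-05-21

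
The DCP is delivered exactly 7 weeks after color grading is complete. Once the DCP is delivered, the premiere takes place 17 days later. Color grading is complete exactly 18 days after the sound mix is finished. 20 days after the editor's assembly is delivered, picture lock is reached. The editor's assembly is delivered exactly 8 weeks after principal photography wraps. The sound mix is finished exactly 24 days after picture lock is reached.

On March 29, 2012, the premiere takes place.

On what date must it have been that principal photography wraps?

The premiere takes place: Mar 29, 2012.
The DCP is delivered: Mar 29, 2012 − 17 days = Mar 12, 2012.
Color grading is complete: Mar 12, 2012 − 7 weeks = Jan 23, 2012.
The sound mix is finished: Jan 23, 2012 − 18 days = Jan 5, 2012.
Picture lock is reached: Jan 5, 2012 − 24 days = Dec 12, 2011.
The editor's assembly is delivered: Dec 12, 2011 − 20 days = Nov 22, 2011.
Principal photography wraps: Nov 22, 2011 − 8 weeks = Sep 27, 2011.

September 27, 2011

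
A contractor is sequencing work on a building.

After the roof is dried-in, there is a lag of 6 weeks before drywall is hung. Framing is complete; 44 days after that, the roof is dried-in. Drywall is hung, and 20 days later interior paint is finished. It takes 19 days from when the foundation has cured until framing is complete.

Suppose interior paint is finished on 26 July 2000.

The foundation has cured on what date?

23 March 2000

Interior paint is finished: Jul 26, 2000.
Drywall is hung: Jul 26, 2000 − 20 days = Jul 6, 2000.
The roof is dried-in: Jul 6, 2000 − 6 weeks = May 25, 2000.
Framing is complete: May 25, 2000 − 44 days = Apr 11, 2000.
The foundation has cured: Apr 11, 2000 − 19 days = Mar 23, 2000.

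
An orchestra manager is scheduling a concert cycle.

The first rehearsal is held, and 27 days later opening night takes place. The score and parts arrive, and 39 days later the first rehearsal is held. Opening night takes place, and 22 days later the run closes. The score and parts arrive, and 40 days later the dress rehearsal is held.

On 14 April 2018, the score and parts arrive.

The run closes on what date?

11 July 2018

The score and parts arrive: Apr 14, 2018.
The first rehearsal is held: Apr 14, 2018 + 39 days = May 23, 2018.
Opening night takes place: May 23, 2018 + 27 days = Jun 19, 2018.
The run closes: Jun 19, 2018 + 22 days = Jul 11, 2018.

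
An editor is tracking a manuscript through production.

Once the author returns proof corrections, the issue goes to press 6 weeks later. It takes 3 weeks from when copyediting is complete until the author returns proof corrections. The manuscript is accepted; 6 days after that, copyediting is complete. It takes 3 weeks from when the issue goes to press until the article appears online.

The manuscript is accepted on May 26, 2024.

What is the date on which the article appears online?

The manuscript is accepted: May 26, 2024.
Copyediting is complete: May 26, 2024 + 6 days = Jun 1, 2024.
The author returns proof corrections: Jun 1, 2024 + 3 weeks = Jun 22, 2024.
The issue goes to press: Jun 22, 2024 + 6 weeks = Aug 3, 2024.
The article appears online: Aug 3, 2024 + 3 weeks = Aug 24, 2024.

August 24, 2024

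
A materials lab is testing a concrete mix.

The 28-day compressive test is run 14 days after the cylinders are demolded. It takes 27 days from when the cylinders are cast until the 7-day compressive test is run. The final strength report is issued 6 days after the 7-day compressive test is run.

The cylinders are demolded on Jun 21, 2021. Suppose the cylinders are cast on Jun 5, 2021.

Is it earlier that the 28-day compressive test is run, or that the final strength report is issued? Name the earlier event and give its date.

The cylinders are demolded: Jun 21, 2021.
The 28-day compressive test is run: Jun 21, 2021 + 14 days = Jul 5, 2021.
The cylinders are cast: Jun 5, 2021.
The 7-day compressive test is run: Jun 5, 2021 + 27 days = Jul 2, 2021.
The final strength report is issued: Jul 2, 2021 + 6 days = Jul 8, 2021.
Comparing: the 28-day compressive test is run on Jul 5, 2021 vs the final strength report is issued on Jul 8, 2021. Earlier: the 28-day compressive test is run.

The 28-day compressive test is run — Jul 5, 2021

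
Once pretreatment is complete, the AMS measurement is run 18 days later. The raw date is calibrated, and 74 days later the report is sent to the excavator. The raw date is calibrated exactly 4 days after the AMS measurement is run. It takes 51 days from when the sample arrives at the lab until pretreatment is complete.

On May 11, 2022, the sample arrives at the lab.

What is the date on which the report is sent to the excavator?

Oct 5, 2022

The sample arrives at the lab: May 11, 2022.
Pretreatment is complete: May 11, 2022 + 51 days = Jul 1, 2022.
The AMS measurement is run: Jul 1, 2022 + 18 days = Jul 19, 2022.
The raw date is calibrated: Jul 19, 2022 + 4 days = Jul 23, 2022.
The report is sent to the excavator: Jul 23, 2022 + 74 days = Oct 5, 2022.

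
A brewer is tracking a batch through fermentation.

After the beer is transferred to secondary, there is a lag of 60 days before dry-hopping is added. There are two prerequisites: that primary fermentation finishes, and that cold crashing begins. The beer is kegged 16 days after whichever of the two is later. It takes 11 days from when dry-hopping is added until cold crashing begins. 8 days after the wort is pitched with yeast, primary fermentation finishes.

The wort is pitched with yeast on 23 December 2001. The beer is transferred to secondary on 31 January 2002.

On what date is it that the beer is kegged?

28 April 2002

The wort is pitched with yeast: Dec 23, 2001.
Primary fermentation finishes: Dec 23, 2001 + 8 days = Dec 31, 2001.
The beer is transferred to secondary: Jan 31, 2002.
Dry-hopping is added: Jan 31, 2002 + 60 days = Apr 1, 2002.
Cold crashing begins: Apr 1, 2002 + 11 days = Apr 12, 2002.
Both prerequisites met — primary fermentation finishes (Dec 31, 2001), cold crashing begins (Apr 12, 2002); the later is Apr 12, 2002.
The beer is kegged: Apr 12, 2002 + 16 days = Apr 28, 2002.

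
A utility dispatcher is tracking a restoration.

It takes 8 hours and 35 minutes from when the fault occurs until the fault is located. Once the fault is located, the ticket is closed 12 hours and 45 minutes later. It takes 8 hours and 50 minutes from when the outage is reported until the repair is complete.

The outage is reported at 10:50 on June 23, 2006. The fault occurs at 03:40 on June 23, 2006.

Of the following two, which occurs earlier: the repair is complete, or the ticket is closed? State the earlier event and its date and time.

The repair is complete — 19:40 on June 23, 2006

The outage is reported: 10:50 Jun 23, 2006.
The repair is complete: 10:50 Jun 23, 2006 + 8h50m = 19:40 Jun 23, 2006.
The fault occurs: 03:40 Jun 23, 2006.
The fault is located: 03:40 Jun 23, 2006 + 8h35m = 12:15 Jun 23, 2006.
The ticket is closed: 12:15 Jun 23, 2006 + 12h45m = 01:00 Jun 24, 2006.
Comparing: the repair is complete at 19:40 Jun 23, 2006 vs the ticket is closed at 01:00 Jun 24, 2006. Earlier: the repair is complete.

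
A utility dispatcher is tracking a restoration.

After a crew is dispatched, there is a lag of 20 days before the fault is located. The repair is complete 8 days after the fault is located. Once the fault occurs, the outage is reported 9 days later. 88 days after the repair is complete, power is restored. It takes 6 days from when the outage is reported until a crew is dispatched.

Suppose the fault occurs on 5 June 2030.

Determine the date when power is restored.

The fault occurs: Jun 5, 2030.
The outage is reported: Jun 5, 2030 + 9 days = Jun 14, 2030.
A crew is dispatched: Jun 14, 2030 + 6 days = Jun 20, 2030.
The fault is located: Jun 20, 2030 + 20 days = Jul 10, 2030.
The repair is complete: Jul 10, 2030 + 8 days = Jul 18, 2030.
Power is restored: Jul 18, 2030 + 88 days = Oct 14, 2030.

14 October 2030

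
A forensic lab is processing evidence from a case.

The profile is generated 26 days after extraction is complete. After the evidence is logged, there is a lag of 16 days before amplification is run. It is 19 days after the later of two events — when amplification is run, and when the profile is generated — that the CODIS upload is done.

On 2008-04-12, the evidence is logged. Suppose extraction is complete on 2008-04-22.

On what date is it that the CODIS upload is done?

The evidence is logged: Apr 12, 2008.
Amplification is run: Apr 12, 2008 + 16 days = Apr 28, 2008.
Extraction is complete: Apr 22, 2008.
The profile is generated: Apr 22, 2008 + 26 days = May 18, 2008.
Both prerequisites met — amplification is run (Apr 28, 2008), the profile is generated (May 18, 2008); the later is May 18, 2008.
The CODIS upload is done: May 18, 2008 + 19 days = Jun 6, 2008.

2008-06-06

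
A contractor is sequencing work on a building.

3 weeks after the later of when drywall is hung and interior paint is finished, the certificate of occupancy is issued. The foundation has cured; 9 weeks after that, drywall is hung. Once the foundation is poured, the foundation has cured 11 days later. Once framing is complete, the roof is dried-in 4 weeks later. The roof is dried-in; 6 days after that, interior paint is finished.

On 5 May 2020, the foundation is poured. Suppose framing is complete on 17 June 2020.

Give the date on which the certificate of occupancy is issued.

11 August 2020

The foundation is poured: May 5, 2020.
The foundation has cured: May 5, 2020 + 11 days = May 16, 2020.
Drywall is hung: May 16, 2020 + 9 weeks = Jul 18, 2020.
Framing is complete: Jun 17, 2020.
The roof is dried-in: Jun 17, 2020 + 4 weeks = Jul 15, 2020.
Interior paint is finished: Jul 15, 2020 + 6 days = Jul 21, 2020.
Both prerequisites met — drywall is hung (Jul 18, 2020), interior paint is finished (Jul 21, 2020); the later is Jul 21, 2020.
The certificate of occupancy is issued: Jul 21, 2020 + 3 weeks = Aug 11, 2020.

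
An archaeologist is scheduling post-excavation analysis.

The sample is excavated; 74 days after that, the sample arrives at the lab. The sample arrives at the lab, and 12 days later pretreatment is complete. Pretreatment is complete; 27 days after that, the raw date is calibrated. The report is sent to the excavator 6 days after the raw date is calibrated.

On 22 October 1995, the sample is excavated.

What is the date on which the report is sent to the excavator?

The sample is excavated: Oct 22, 1995.
The sample arrives at the lab: Oct 22, 1995 + 74 days = Jan 4, 1996.
Pretreatment is complete: Jan 4, 1996 + 12 days = Jan 16, 1996.
The raw date is calibrated: Jan 16, 1996 + 27 days = Feb 12, 1996.
The report is sent to the excavator: Feb 12, 1996 + 6 days = Feb 18, 1996.

18 February 1996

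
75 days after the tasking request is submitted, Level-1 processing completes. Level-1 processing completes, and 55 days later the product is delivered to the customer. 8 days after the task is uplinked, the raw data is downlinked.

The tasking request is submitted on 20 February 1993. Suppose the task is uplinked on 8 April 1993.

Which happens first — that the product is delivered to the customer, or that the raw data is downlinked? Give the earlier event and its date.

The tasking request is submitted: Feb 20, 1993.
Level-1 processing completes: Feb 20, 1993 + 75 days = May 6, 1993.
The product is delivered to the customer: May 6, 1993 + 55 days = Jun 30, 1993.
The task is uplinked: Apr 8, 1993.
The raw data is downlinked: Apr 8, 1993 + 8 days = Apr 16, 1993.
Comparing: the product is delivered to the customer on Jun 30, 1993 vs the raw data is downlinked on Apr 16, 1993. Earlier: the raw data is downlinked.

The raw data is downlinked — 16 April 1993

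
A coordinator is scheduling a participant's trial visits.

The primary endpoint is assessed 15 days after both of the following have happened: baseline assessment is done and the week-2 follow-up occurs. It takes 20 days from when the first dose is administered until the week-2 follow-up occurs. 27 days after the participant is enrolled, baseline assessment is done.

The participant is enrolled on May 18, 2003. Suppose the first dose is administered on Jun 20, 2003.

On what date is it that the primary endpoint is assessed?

The participant is enrolled: May 18, 2003.
Baseline assessment is done: May 18, 2003 + 27 days = Jun 14, 2003.
The first dose is administered: Jun 20, 2003.
The week-2 follow-up occurs: Jun 20, 2003 + 20 days = Jul 10, 2003.
Both prerequisites met — baseline assessment is done (Jun 14, 2003), the week-2 follow-up occurs (Jul 10, 2003); the later is Jul 10, 2003.
The primary endpoint is assessed: Jul 10, 2003 + 15 days = Jul 25, 2003.

Jul 25, 2003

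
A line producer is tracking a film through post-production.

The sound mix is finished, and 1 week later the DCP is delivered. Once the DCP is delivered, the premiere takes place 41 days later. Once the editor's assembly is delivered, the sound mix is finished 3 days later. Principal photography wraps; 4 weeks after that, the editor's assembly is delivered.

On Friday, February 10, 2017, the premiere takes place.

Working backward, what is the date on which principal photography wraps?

The premiere takes place: Feb 10, 2017.
The DCP is delivered: Feb 10, 2017 − 41 days = Dec 31, 2016.
The sound mix is finished: Dec 31, 2016 − 1 week = Dec 24, 2016.
The editor's assembly is delivered: Dec 24, 2016 − 3 days = Dec 21, 2016.
Principal photography wraps: Dec 21, 2016 − 4 weeks = Nov 23, 2016.

Wednesday, November 23, 2016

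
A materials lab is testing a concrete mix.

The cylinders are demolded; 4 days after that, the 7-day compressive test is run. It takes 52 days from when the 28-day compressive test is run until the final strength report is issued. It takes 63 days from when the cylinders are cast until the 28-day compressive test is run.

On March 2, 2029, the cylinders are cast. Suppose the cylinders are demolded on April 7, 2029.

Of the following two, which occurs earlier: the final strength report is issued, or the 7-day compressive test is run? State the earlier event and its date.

The cylinders are cast: Mar 2, 2029.
The 28-day compressive test is run: Mar 2, 2029 + 63 days = May 4, 2029.
The final strength report is issued: May 4, 2029 + 52 days = Jun 25, 2029.
The cylinders are demolded: Apr 7, 2029.
The 7-day compressive test is run: Apr 7, 2029 + 4 days = Apr 11, 2029.
Comparing: the final strength report is issued on Jun 25, 2029 vs the 7-day compressive test is run on Apr 11, 2029. Earlier: the 7-day compressive test is run.

The 7-day compressive test is run — April 11, 2029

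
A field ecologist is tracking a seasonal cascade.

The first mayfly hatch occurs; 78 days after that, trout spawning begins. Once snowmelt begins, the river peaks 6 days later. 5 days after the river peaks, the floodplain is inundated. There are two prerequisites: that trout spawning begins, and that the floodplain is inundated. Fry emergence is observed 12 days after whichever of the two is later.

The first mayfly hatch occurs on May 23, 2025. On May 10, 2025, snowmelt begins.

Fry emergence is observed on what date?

Aug 21, 2025

The first mayfly hatch occurs: May 23, 2025.
Trout spawning begins: May 23, 2025 + 78 days = Aug 9, 2025.
Snowmelt begins: May 10, 2025.
The river peaks: May 10, 2025 + 6 days = May 16, 2025.
The floodplain is inundated: May 16, 2025 + 5 days = May 21, 2025.
Both prerequisites met — trout spawning begins (Aug 9, 2025), the floodplain is inundated (May 21, 2025); the later is Aug 9, 2025.
Fry emergence is observed: Aug 9, 2025 + 12 days = Aug 21, 2025.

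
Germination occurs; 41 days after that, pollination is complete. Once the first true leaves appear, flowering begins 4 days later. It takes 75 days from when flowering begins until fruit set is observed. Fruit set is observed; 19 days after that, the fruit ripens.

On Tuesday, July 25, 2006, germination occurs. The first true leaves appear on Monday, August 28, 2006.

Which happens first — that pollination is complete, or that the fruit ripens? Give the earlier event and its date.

Germination occurs: Jul 25, 2006.
Pollination is complete: Jul 25, 2006 + 41 days = Sep 4, 2006.
The first true leaves appear: Aug 28, 2006.
Flowering begins: Aug 28, 2006 + 4 days = Sep 1, 2006.
Fruit set is observed: Sep 1, 2006 + 75 days = Nov 15, 2006.
The fruit ripens: Nov 15, 2006 + 19 days = Dec 4, 2006.
Comparing: pollination is complete on Sep 4, 2006 vs the fruit ripens on Dec 4, 2006. Earlier: pollination is complete.

Pollination is complete — Monday, September 4, 2006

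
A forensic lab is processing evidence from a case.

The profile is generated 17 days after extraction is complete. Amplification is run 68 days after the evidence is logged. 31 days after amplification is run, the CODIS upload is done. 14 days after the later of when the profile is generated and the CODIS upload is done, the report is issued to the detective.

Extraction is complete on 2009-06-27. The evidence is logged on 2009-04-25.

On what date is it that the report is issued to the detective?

Extraction is complete: Jun 27, 2009.
The profile is generated: Jun 27, 2009 + 17 days = Jul 14, 2009.
The evidence is logged: Apr 25, 2009.
Amplification is run: Apr 25, 2009 + 68 days = Jul 2, 2009.
The CODIS upload is done: Jul 2, 2009 + 31 days = Aug 2, 2009.
Both prerequisites met — the profile is generated (Jul 14, 2009), the CODIS upload is done (Aug 2, 2009); the later is Aug 2, 2009.
The report is issued to the detective: Aug 2, 2009 + 14 days = Aug 16, 2009.

2009-08-16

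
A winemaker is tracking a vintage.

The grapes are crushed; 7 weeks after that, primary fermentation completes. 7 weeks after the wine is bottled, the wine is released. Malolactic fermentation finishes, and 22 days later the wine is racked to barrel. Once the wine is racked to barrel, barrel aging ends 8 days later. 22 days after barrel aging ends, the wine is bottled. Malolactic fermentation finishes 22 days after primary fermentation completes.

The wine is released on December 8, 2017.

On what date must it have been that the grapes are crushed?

The wine is released: Dec 8, 2017.
The wine is bottled: Dec 8, 2017 − 7 weeks = Oct 20, 2017.
Barrel aging ends: Oct 20, 2017 − 22 days = Sep 28, 2017.
The wine is racked to barrel: Sep 28, 2017 − 8 days = Sep 20, 2017.
Malolactic fermentation finishes: Sep 20, 2017 − 22 days = Aug 29, 2017.
Primary fermentation completes: Aug 29, 2017 − 22 days = Aug 7, 2017.
The grapes are crushed: Aug 7, 2017 − 7 weeks = Jun 19, 2017.

June 19, 2017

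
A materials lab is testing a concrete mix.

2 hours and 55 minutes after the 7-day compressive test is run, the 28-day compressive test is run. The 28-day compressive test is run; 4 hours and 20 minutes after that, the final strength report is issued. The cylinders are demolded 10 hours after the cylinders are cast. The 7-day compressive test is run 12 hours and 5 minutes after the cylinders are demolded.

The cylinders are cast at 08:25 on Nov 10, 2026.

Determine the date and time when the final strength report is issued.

13:45 on Nov 11, 2026

The cylinders are cast: 08:25 Nov 10, 2026.
The cylinders are demolded: 08:25 Nov 10, 2026 + 10h = 18:25 Nov 10, 2026.
The 7-day compressive test is run: 18:25 Nov 10, 2026 + 12h05m = 06:30 Nov 11, 2026.
The 28-day compressive test is run: 06:30 Nov 11, 2026 + 2h55m = 09:25 Nov 11, 2026.
The final strength report is issued: 09:25 Nov 11, 2026 + 4h20m = 13:45 Nov 11, 2026.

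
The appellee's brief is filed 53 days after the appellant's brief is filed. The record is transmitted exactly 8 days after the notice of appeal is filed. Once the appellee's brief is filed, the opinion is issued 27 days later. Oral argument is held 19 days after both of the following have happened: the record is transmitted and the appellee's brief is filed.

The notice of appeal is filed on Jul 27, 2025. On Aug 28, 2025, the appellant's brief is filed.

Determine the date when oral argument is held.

Nov 8, 2025

The notice of appeal is filed: Jul 27, 2025.
The record is transmitted: Jul 27, 2025 + 8 days = Aug 4, 2025.
The appellant's brief is filed: Aug 28, 2025.
The appellee's brief is filed: Aug 28, 2025 + 53 days = Oct 20, 2025.
Both prerequisites met — the record is transmitted (Aug 4, 2025), the appellee's brief is filed (Oct 20, 2025); the later is Oct 20, 2025.
Oral argument is held: Oct 20, 2025 + 19 days = Nov 8, 2025.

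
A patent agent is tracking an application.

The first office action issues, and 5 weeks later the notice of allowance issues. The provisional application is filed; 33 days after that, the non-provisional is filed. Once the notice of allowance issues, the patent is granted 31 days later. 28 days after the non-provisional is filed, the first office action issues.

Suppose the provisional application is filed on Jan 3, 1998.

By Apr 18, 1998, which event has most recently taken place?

The provisional application is filed: Jan 3, 1998.
The non-provisional is filed: Jan 3, 1998 + 33 days = Feb 5, 1998.
The first office action issues: Feb 5, 1998 + 28 days = Mar 5, 1998.
The notice of allowance issues: Mar 5, 1998 + 5 weeks = Apr 9, 1998.
The patent is granted: Apr 9, 1998 + 31 days = May 10, 1998.
Apr 18, 1998 falls between when the notice of allowance issues (Apr 9, 1998) and when the patent is granted (May 10, 1998).

The notice of allowance issues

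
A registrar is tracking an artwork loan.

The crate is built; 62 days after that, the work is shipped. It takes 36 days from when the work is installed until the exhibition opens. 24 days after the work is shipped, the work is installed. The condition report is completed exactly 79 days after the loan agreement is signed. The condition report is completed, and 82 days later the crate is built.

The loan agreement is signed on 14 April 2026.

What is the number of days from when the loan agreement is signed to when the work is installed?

247 days

Causal path: the loan agreement is signed → the condition report is completed → the crate is built → the work is shipped → the work is installed.
Total delay along the path: 79 + 82 + 62 + 24 = 247 days.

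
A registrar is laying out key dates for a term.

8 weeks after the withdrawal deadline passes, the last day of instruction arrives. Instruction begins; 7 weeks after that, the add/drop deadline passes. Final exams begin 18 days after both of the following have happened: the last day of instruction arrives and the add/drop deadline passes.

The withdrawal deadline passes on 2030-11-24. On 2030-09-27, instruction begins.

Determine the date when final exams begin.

The withdrawal deadline passes: Nov 24, 2030.
The last day of instruction arrives: Nov 24, 2030 + 8 weeks = Jan 19, 2031.
Instruction begins: Sep 27, 2030.
The add/drop deadline passes: Sep 27, 2030 + 7 weeks = Nov 15, 2030.
Both prerequisites met — the last day of instruction arrives (Jan 19, 2031), the add/drop deadline passes (Nov 15, 2030); the later is Jan 19, 2031.
Final exams begin: Jan 19, 2031 + 18 days = Feb 6, 2031.

2031-02-06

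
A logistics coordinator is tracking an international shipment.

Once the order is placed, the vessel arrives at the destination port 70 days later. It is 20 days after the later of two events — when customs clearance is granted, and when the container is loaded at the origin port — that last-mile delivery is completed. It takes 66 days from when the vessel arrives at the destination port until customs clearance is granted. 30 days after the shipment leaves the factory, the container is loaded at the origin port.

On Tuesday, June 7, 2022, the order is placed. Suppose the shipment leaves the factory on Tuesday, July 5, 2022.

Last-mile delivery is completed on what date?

The order is placed: Jun 7, 2022.
The vessel arrives at the destination port: Jun 7, 2022 + 70 days = Aug 16, 2022.
Customs clearance is granted: Aug 16, 2022 + 66 days = Oct 21, 2022.
The shipment leaves the factory: Jul 5, 2022.
The container is loaded at the origin port: Jul 5, 2022 + 30 days = Aug 4, 2022.
Both prerequisites met — customs clearance is granted (Oct 21, 2022), the container is loaded at the origin port (Aug 4, 2022); the later is Oct 21, 2022.
Last-mile delivery is completed: Oct 21, 2022 + 20 days = Nov 10, 2022.

Thursday, November 10, 2022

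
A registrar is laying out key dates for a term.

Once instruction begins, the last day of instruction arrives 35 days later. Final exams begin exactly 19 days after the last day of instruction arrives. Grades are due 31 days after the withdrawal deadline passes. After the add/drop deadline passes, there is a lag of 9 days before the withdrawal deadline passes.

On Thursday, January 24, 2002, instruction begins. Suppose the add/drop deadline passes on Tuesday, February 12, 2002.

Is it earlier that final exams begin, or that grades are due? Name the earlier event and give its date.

Final exams begin — Tuesday, March 19, 2002

Instruction begins: Jan 24, 2002.
The last day of instruction arrives: Jan 24, 2002 + 35 days = Feb 28, 2002.
Final exams begin: Feb 28, 2002 + 19 days = Mar 19, 2002.
The add/drop deadline passes: Feb 12, 2002.
The withdrawal deadline passes: Feb 12, 2002 + 9 days = Feb 21, 2002.
Grades are due: Feb 21, 2002 + 31 days = Mar 24, 2002.
Comparing: final exams begin on Mar 19, 2002 vs grades are due on Mar 24, 2002. Earlier: final exams begin.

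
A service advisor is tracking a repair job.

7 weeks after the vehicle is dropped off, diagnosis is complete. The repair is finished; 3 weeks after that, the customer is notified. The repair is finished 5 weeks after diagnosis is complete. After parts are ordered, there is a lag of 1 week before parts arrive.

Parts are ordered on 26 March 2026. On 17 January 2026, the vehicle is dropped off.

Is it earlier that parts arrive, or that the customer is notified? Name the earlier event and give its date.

Parts are ordered: Mar 26, 2026.
Parts arrive: Mar 26, 2026 + 1 week = Apr 2, 2026.
The vehicle is dropped off: Jan 17, 2026.
Diagnosis is complete: Jan 17, 2026 + 7 weeks = Mar 7, 2026.
The repair is finished: Mar 7, 2026 + 5 weeks = Apr 11, 2026.
The customer is notified: Apr 11, 2026 + 3 weeks = May 2, 2026.
Comparing: parts arrive on Apr 2, 2026 vs the customer is notified on May 2, 2026. Earlier: parts arrive.

Parts arrive — 2 April 2026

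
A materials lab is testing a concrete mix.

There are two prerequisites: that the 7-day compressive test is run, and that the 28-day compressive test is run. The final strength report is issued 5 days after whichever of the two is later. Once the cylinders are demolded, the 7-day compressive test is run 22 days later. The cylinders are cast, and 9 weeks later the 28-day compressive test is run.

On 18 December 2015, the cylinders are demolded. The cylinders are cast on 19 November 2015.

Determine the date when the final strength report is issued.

26 January 2016

The cylinders are demolded: Dec 18, 2015.
The 7-day compressive test is run: Dec 18, 2015 + 22 days = Jan 9, 2016.
The cylinders are cast: Nov 19, 2015.
The 28-day compressive test is run: Nov 19, 2015 + 9 weeks = Jan 21, 2016.
Both prerequisites met — the 7-day compressive test is run (Jan 9, 2016), the 28-day compressive test is run (Jan 21, 2016); the later is Jan 21, 2016.
The final strength report is issued: Jan 21, 2016 + 5 days = Jan 26, 2016.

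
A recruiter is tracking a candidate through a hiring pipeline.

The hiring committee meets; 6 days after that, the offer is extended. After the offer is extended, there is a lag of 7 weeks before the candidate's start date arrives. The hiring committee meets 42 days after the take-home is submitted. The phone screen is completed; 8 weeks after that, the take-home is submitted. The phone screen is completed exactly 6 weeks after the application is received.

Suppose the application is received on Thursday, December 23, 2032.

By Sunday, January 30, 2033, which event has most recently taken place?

The application is received: Dec 23, 2032.
The phone screen is completed: Dec 23, 2032 + 6 weeks = Feb 3, 2033.
The take-home is submitted: Feb 3, 2033 + 8 weeks = Mar 31, 2033.
The hiring committee meets: Mar 31, 2033 + 42 days = May 12, 2033.
The offer is extended: May 12, 2033 + 6 days = May 18, 2033.
The candidate's start date arrives: May 18, 2033 + 7 weeks = Jul 6, 2033.
Jan 30, 2033 falls between when the application is received (Dec 23, 2032) and when the phone screen is completed (Feb 3, 2033).

The application is received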